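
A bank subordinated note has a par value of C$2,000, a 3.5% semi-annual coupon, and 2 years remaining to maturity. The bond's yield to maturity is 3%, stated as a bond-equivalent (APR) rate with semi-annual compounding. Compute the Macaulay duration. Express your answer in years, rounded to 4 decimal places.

1.9493 years

Periodic yield y = 0.015. Discount each cash flow and weight by its period:
  t   CF        PV=CF/(1+0.015)^t    t·PV
  1        35.00        34.4828        34.4828
  2        35.00        33.9732        67.9463
  3        35.00        33.4711       100.4133
  4     2,035.00     1,917.3449     7,669.3796
  Σ                  2,019.2719     7,872.2220
Price P = Σ PV = 2,019.2719.
Macaulay duration = Σ(t·PV) / P = 7,872.2220 / 2,019.2719 = 3.89854 half-year periods.
In years: 3.89854 / 2 = 1.94927 years.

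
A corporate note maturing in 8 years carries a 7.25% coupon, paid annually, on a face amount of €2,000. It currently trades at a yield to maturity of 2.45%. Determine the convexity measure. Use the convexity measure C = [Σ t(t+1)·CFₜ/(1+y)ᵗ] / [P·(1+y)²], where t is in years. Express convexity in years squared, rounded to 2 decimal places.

With y = 0.0245:
  t   CF        PV=CF/(1+0.0245)^t    t·PV        t(t+1)·PV
  1       145.00       141.5325       141.5325         283.0649
  2       145.00       138.1478       276.2957         828.8870
  3       145.00       134.8442       404.5325       1,618.1298
  4       145.00       131.6195       526.4779       2,632.3895
  5       145.00       128.4719       642.3596       3,854.1574
  6       145.00       125.3996       752.3977       5,266.7841
  7       145.00       122.4008       856.8056       6,854.4449
  8     2,145.00     1,767.3867    14,139.0940     127,251.8460
  Σ                  2,689.8030    17,739.4954     148,589.7035
P = 2,689.8030.
Convexity = Σ t(t+1)·PV / [P·(1+y)²] = 148,589.7035 / (2,689.8030 × 1.049600) = 52.63133.

52.63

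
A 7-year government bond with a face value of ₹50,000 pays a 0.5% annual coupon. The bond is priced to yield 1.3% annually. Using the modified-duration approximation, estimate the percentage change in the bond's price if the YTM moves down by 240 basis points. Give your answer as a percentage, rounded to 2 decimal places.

+16.33%

Periodic yield y = 0.013. Modified duration first:
  t   CF        PV=CF/(1+0.013)^t    t·PV
  1       250.00       246.7917       246.7917
  2       250.00       243.6246       487.2492
  3       250.00       240.4981       721.4943
  4       250.00       237.4118       949.6470
  5       250.00       234.3650     1,171.8251
  6       250.00       231.3574     1,388.1442
  7    50,250.00    45,906.0525   321,342.3672
  Σ                 47,340.1010   326,307.5187
P = 47,340.1010; D_Mac = 6.89284 yrs; D_mod = 6.89284/(1+0.013) = 6.80438 yrs.
ΔP/P ≈ -D_mod · Δy = -6.80438 × (-0.024) = +0.163305 = +16.3305%.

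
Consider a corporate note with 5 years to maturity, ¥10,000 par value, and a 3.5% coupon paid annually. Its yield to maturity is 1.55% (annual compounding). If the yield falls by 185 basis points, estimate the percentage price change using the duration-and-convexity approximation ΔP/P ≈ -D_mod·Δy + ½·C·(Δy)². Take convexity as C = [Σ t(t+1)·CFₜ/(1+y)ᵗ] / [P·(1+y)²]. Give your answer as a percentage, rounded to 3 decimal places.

+9.000%

With y = 0.0155:
  t   CF        PV=CF/(1+0.0155)^t    t·PV        t(t+1)·PV
  1       350.00       344.6578       344.6578         689.3156
  2       350.00       339.3971       678.7943       2,036.3829
  3       350.00       334.2168     1,002.6504       4,010.6015
  4       350.00       329.1155     1,316.4620       6,582.3100
  5    10,350.00     9,583.8655    47,919.3276     287,515.9656
  Σ                 10,931.2528    51,261.8921     300,834.5755
P = 10,931.2528; D_Mac = 4.68948 yrs; D_mod = 4.61790 yrs; C = 26.68689.
Duration effect: -4.61790 × (-0.0185) = +0.085431
Convexity effect: 0.5 × 26.68689 × (-0.0185)² = +0.0045668
ΔP/P ≈ +0.085431 + 0.0045668 = +0.089998 = +8.9998%.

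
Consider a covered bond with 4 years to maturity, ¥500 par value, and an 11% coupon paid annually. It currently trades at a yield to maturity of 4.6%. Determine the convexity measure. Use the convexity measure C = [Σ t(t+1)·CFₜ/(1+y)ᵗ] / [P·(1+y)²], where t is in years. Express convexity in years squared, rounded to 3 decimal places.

15.253

With y = 0.046:
  t   CF        PV=CF/(1+0.046)^t    t·PV        t(t+1)·PV
  1        55.00        52.5813        52.5813         105.1625
  2        55.00        50.2689       100.5378         301.6134
  3        55.00        48.0582       144.1746         576.6986
  4       555.00       463.6244     1,854.4974       9,272.4872
  Σ                    614.5327     2,151.7911      10,255.9616
P = 614.5327.
Convexity = Σ t(t+1)·PV / [P·(1+y)²] = 10,255.9616 / (614.5327 × 1.094116) = 15.25345.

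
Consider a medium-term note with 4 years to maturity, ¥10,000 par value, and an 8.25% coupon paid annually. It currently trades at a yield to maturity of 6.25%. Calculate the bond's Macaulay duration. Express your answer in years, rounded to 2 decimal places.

3.58 years

Periodic yield y = 0.0625. Discount each cash flow and weight by its year:
  t   CF        PV=CF/(1+0.0625)^t    t·PV
  1       825.00       776.4706       776.4706
  2       825.00       730.7958     1,461.5917
  3       825.00       687.8079     2,063.4236
  4    10,825.00     8,493.9979    33,975.9917
  Σ                 10,689.0722    38,277.4775
Price P = Σ PV = 10,689.0722.
Macaulay duration = Σ(t·PV) / P = 38,277.4775 / 10,689.0722 = 3.58099 years.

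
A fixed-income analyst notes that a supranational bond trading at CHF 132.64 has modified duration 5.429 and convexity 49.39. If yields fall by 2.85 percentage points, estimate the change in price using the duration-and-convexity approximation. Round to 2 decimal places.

+CHF 23.18

Duration effect: -D_mod·Δy = -5.429 × (-0.0285) = +0.1547265
Convexity effect: ½·C·(Δy)² = 0.5 × 49.39 × (-0.0285)² = +0.02005851375
ΔP/P ≈ +0.1547265 + 0.02005851375 = +0.17478501375
ΔP ≈ 132.64 × (+0.17478501375) = +23.1834842238.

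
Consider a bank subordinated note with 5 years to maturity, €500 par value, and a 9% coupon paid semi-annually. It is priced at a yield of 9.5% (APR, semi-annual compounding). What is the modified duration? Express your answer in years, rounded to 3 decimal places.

Periodic yield y = 0.0475. First find Macaulay duration:
  t   CF        PV=CF/(1+0.0475)^t    t·PV
  1        22.50        21.4797        21.4797
  2        22.50        20.5057        41.0114
  3        22.50        19.5758        58.7275
  4        22.50        18.6882        74.7526
  5        22.50        17.8407        89.2036
  6        22.50        17.0317       102.1903
  7        22.50        16.2594       113.8157
  8        22.50        15.5221       124.1767
  9        22.50        14.8182       133.3640
  10      522.50       328.5080     3,285.0802
  Σ                    490.2296     4,043.8018
P = 490.2296; Macaulay duration = 4,043.8018 / 490.2296 = 8.24879 half-year periods = 4.12440 years.
Modified duration = D_Mac / (1 + y) = 4.12440 / 1.0475 = 3.93737 years.

3.937 years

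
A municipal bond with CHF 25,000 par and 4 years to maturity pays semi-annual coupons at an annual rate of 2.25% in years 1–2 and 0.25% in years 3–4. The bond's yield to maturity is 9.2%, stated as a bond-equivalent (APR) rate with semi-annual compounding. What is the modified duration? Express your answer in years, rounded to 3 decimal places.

Periodic yield y = 0.046. First find Macaulay duration:
  t   CF        PV=CF/(1+0.046)^t    t·PV
  1       281.25       268.8815       268.8815
  2       281.25       257.0568       514.1137
  3       281.25       245.7522       737.2567
  4       281.25       234.9448       939.7791
  5        31.25        24.9570       124.7848
  6        31.25        23.8594       143.1565
  7        31.25        22.8102       159.6711
  8    25,031.25    17,467.4320   139,739.4561
  Σ                 18,545.6938   142,627.0994
P = 18,545.6938; Macaulay duration = 142,627.0994 / 18,545.6938 = 7.69058 half-year periods = 3.84529 years.
Modified duration = D_Mac / (1 + y) = 3.84529 / 1.046 = 3.67618 years.

3.676 years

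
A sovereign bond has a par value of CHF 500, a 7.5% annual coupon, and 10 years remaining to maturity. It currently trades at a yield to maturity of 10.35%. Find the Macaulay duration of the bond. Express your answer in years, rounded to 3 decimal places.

7.092 years

Periodic yield y = 0.1035. Discount each cash flow and weight by its year:
  t   CF        PV=CF/(1+0.1035)^t    t·PV
  1        37.50        33.9828        33.9828
  2        37.50        30.7955        61.5909
  3        37.50        27.9071        83.7212
  4        37.50        25.2896       101.1584
  5        37.50        22.9176       114.5881
  6        37.50        20.7681       124.6087
  7        37.50        18.8202       131.7416
  8        37.50        17.0550       136.4403
  9        37.50        15.4554       139.0986
  10      537.50       200.7498     2,007.4979
  Σ                    413.7411     2,934.4285
Price P = Σ PV = 413.7411.
Macaulay duration = Σ(t·PV) / P = 2,934.4285 / 413.7411 = 7.09243 years.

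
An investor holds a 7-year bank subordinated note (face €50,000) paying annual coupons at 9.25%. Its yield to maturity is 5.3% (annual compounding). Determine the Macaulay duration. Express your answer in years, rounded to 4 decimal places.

Periodic yield y = 0.053. Discount each cash flow and weight by its year:
  t   CF        PV=CF/(1+0.053)^t    t·PV
  1     4,625.00     4,392.2127     4,392.2127
  2     4,625.00     4,171.1422     8,342.2844
  3     4,625.00     3,961.1987    11,883.5960
  4     4,625.00     3,761.8221    15,047.2884
  5     4,625.00     3,572.4806    17,862.4031
  6     4,625.00     3,392.6692    20,356.0149
  7    54,625.00    38,053.3462   266,373.4231
  Σ                 61,304.8716   344,257.2225
Price P = Σ PV = 61,304.8716.
Macaulay duration = Σ(t·PV) / P = 344,257.2225 / 61,304.8716 = 5.61550 years.

5.6155 years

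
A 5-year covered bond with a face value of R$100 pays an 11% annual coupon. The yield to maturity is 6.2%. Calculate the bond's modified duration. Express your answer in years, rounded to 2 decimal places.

3.94 years

Periodic yield y = 0.062. First find Macaulay duration:
  t   CF        PV=CF/(1+0.062)^t    t·PV
  1        11.00        10.3578        10.3578
  2        11.00         9.7531        19.5062
  3        11.00         9.1837        27.5512
  4        11.00         8.6476        34.5903
  5       111.00        82.1676       410.8378
  Σ                    120.1098       502.8434
P = 120.1098; Macaulay duration = 502.8434 / 120.1098 = 4.18653 years.
Modified duration = D_Mac / (1 + y) = 4.18653 / 1.062 = 3.94212 years.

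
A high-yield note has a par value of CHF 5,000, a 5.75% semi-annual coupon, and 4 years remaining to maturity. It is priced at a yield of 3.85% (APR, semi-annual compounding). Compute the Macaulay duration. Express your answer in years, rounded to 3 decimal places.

3.644 years

Periodic yield y = 0.01925. Discount each cash flow and weight by its period:
  t   CF        PV=CF/(1+0.01925)^t    t·PV
  1       143.75       141.0351       141.0351
  2       143.75       138.3714       276.7428
  3       143.75       135.7581       407.2742
  4       143.75       133.1941       532.7764
  5       143.75       130.6785       653.3927
  6       143.75       128.2105       769.2629
  7       143.75       125.7890       880.5233
  8     5,143.75     4,416.0511    35,328.4089
  Σ                  5,349.0878    38,989.4163
Price P = Σ PV = 5,349.0878.
Macaulay duration = Σ(t·PV) / P = 38,989.4163 / 5,349.0878 = 7.28898 half-year periods.
In years: 7.28898 / 2 = 3.64449 years.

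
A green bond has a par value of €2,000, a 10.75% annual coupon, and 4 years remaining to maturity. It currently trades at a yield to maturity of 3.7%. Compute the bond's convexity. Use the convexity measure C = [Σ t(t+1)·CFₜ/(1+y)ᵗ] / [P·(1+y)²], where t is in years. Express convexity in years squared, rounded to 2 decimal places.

With y = 0.037:
  t   CF        PV=CF/(1+0.037)^t    t·PV        t(t+1)·PV
  1       215.00       207.3288       207.3288         414.6577
  2       215.00       199.9314       399.8627       1,199.5882
  3       215.00       192.7979       578.3936       2,313.5742
  4     2,215.00     1,915.3966     7,661.5863      38,307.9314
  Σ                  2,515.4546     8,847.1714      42,235.7515
P = 2,515.4546.
Convexity = Σ t(t+1)·PV / [P·(1+y)²] = 42,235.7515 / (2,515.4546 × 1.075369) = 15.61371.

15.61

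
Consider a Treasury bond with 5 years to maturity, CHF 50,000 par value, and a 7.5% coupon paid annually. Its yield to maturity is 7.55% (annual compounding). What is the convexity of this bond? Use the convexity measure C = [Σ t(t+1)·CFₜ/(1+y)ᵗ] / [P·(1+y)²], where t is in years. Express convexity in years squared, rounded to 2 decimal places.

21.47

With y = 0.0755:
  t   CF        PV=CF/(1+0.0755)^t    t·PV        t(t+1)·PV
  1     3,750.00     3,486.7503     3,486.7503       6,973.5007
  2     3,750.00     3,241.9808     6,483.9616      19,451.8848
  3     3,750.00     3,014.3940     9,043.1821      36,172.7286
  4     3,750.00     2,802.7839    11,211.1355      56,055.6773
  5    53,750.00    37,353.0780   186,765.3901   1,120,592.3406
  Σ                 49,898.9871   216,990.4197   1,239,246.1320
P = 49,898.9871.
Convexity = Σ t(t+1)·PV / [P·(1+y)²] = 1,239,246.1320 / (49,898.9871 × 1.156700) = 21.47064.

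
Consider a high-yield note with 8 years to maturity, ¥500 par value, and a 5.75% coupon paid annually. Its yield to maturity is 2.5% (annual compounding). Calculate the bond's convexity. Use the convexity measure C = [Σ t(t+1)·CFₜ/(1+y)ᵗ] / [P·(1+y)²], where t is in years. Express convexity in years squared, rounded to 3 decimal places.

With y = 0.025:
  t   CF        PV=CF/(1+0.025)^t    t·PV        t(t+1)·PV
  1        28.75        28.0488        28.0488          56.0976
  2        28.75        27.3647        54.7293         164.1880
  3        28.75        26.6972        80.0917         320.3668
  4        28.75        26.0461       104.1843         520.9216
  5        28.75        25.4108       127.0541         762.3243
  6        28.75        24.7910       148.7462       1,041.2235
  7        28.75        24.1864       169.3046       1,354.4370
  8       528.75       433.9697     3,471.7580      31,245.8220
  Σ                    616.5147     4,183.9170      35,465.3807
P = 616.5147.
Convexity = Σ t(t+1)·PV / [P·(1+y)²] = 35,465.3807 / (616.5147 × 1.050625) = 54.75370.

54.754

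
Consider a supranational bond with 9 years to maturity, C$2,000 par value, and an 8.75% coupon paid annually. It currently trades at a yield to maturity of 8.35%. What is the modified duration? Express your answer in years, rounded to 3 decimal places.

6.108 years

Periodic yield y = 0.0835. First find Macaulay duration:
  t   CF        PV=CF/(1+0.0835)^t    t·PV
  1       175.00       161.5136       161.5136
  2       175.00       149.0666       298.1331
  3       175.00       137.5787       412.7362
  4       175.00       126.9762       507.9049
  5       175.00       117.1908       585.9539
  6       175.00       108.1595       648.9568
  7       175.00        99.8242       698.7691
  8       175.00        92.1312       737.0496
  9     2,175.00     1,056.8151     9,511.3361
  Σ                  2,049.2559    13,562.3534
P = 2,049.2559; Macaulay duration = 13,562.3534 / 2,049.2559 = 6.61818 years.
Modified duration = D_Mac / (1 + y) = 6.61818 / 1.0835 = 6.10815 years.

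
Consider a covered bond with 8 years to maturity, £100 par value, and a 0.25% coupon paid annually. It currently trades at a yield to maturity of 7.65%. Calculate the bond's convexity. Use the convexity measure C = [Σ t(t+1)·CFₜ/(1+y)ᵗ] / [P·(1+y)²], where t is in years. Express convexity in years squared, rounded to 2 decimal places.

61.12

With y = 0.0765:
  t   CF        PV=CF/(1+0.0765)^t    t·PV        t(t+1)·PV
  1         0.25         0.2322         0.2322           0.4645
  2         0.25         0.2157         0.4315           1.2944
  3         0.25         0.2004         0.6012           2.4048
  4         0.25         0.1862         0.7446           3.7232
  5         0.25         0.1729         0.8646           5.1879
  6         0.25         0.1606         0.9638           6.7469
  7         0.25         0.1492         1.0446           8.3566
  8       100.25        55.5869       444.6948       4,002.2536
  Σ                     56.9042       449.5774       4,030.4318
P = 56.9042.
Convexity = Σ t(t+1)·PV / [P·(1+y)²] = 4,030.4318 / (56.9042 × 1.158852) = 61.11944.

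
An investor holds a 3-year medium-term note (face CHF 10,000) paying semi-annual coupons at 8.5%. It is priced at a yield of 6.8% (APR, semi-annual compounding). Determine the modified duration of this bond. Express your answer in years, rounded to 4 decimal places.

Periodic yield y = 0.034. First find Macaulay duration:
  t   CF        PV=CF/(1+0.034)^t    t·PV
  1       425.00       411.0251       411.0251
  2       425.00       397.5098       795.0196
  3       425.00       384.4389     1,153.3167
  4       425.00       371.7978     1,487.1911
  5       425.00       359.5723     1,797.8615
  6    10,425.00     8,530.0746    51,180.4478
  Σ                 10,454.4186    56,824.8618
P = 10,454.4186; Macaulay duration = 56,824.8618 / 10,454.4186 = 5.43549 half-year periods = 2.71774 years.
Modified duration = D_Mac / (1 + y) = 2.71774 / 1.034 = 2.62838 years.

2.6284 years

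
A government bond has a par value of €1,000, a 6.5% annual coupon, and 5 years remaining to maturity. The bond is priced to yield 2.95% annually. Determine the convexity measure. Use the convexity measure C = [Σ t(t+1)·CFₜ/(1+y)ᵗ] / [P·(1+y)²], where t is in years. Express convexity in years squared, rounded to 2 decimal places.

24.34

With y = 0.0295:
  t   CF        PV=CF/(1+0.0295)^t    t·PV        t(t+1)·PV
  1        65.00        63.1374        63.1374         126.2749
  2        65.00        61.3283       122.6565         367.9696
  3        65.00        59.5709       178.7128         714.8510
  4        65.00        57.8639       231.4557       1,157.2787
  5     1,065.00       920.9114     4,604.5570      27,627.3422
  Σ                  1,162.8120     5,200.5195      29,993.7164
P = 1,162.8120.
Convexity = Σ t(t+1)·PV / [P·(1+y)²] = 29,993.7164 / (1,162.8120 × 1.059870) = 24.33706.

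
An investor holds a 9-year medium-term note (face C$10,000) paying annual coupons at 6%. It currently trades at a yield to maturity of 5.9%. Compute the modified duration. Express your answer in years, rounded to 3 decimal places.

6.815 years

Periodic yield y = 0.059. First find Macaulay duration:
  t   CF        PV=CF/(1+0.059)^t    t·PV
  1       600.00       566.5722       566.5722
  2       600.00       535.0068     1,070.0137
  3       600.00       505.2000     1,515.6001
  4       600.00       477.0539     1,908.2154
  5       600.00       450.4758     2,252.3789
  6       600.00       425.3785     2,552.2707
  7       600.00       401.6794     2,811.7556
  8       600.00       379.3006     3,034.4051
  9    10,600.00     6,327.6467    56,948.8205
  Σ                 10,068.3139    72,660.0323
P = 10,068.3139; Macaulay duration = 72,660.0323 / 10,068.3139 = 7.21670 years.
Modified duration = D_Mac / (1 + y) = 7.21670 / 1.059 = 6.81464 years.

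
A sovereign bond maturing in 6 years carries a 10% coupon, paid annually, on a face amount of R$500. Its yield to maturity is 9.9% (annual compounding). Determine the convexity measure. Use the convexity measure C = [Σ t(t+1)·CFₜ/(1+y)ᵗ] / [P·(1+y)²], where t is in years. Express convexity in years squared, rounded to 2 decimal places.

25.59

With y = 0.099:
  t   CF        PV=CF/(1+0.099)^t    t·PV        t(t+1)·PV
  1        50.00        45.4959        45.4959          90.9918
  2        50.00        41.3975        82.7951         248.3853
  3        50.00        37.6684       113.0051         452.0205
  4        50.00        34.2751       137.1006         685.5028
  5        50.00        31.1876       155.9379         935.6271
  6       550.00       312.1595     1,872.9569      13,110.6984
  Σ                    502.1840     2,407.2915      15,523.2259
P = 502.1840.
Convexity = Σ t(t+1)·PV / [P·(1+y)²] = 15,523.2259 / (502.1840 × 1.207801) = 25.59315.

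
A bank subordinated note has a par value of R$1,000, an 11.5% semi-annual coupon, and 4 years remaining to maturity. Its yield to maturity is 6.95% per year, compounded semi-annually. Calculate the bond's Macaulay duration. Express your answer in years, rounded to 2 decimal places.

3.37 years

Periodic yield y = 0.03475. Discount each cash flow and weight by its period:
  t   CF        PV=CF/(1+0.03475)^t    t·PV
  1        57.50        55.5690        55.5690
  2        57.50        53.7028       107.4056
  3        57.50        51.8993       155.6979
  4        57.50        50.1564       200.6255
  5        57.50        48.4720       242.3598
  6        57.50        46.8441       281.0648
  7        57.50        45.2710       316.8968
  8     1,057.50       804.6312     6,437.0500
  Σ                  1,156.5458     7,796.6694
Price P = Σ PV = 1,156.5458.
Macaulay duration = Σ(t·PV) / P = 7,796.6694 / 1,156.5458 = 6.74134 half-year periods.
In years: 6.74134 / 2 = 3.37067 years.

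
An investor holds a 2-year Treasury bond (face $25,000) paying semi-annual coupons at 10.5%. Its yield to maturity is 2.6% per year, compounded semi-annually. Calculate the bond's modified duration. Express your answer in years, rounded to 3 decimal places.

1.842 years

Periodic yield y = 0.013. First find Macaulay duration:
  t   CF        PV=CF/(1+0.013)^t    t·PV
  1     1,312.50     1,295.6565     1,295.6565
  2     1,312.50     1,279.0291     2,558.0582
  3     1,312.50     1,262.6151     3,787.8453
  4    26,312.50    24,987.5877    99,950.3509
  Σ                 28,824.8884   107,591.9108
P = 28,824.8884; Macaulay duration = 107,591.9108 / 28,824.8884 = 3.73260 half-year periods = 1.86630 years.
Modified duration = D_Mac / (1 + y) = 1.86630 / 1.013 = 1.84235 years.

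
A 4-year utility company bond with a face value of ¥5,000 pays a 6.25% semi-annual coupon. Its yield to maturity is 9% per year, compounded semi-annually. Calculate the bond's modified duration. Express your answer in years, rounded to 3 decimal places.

3.423 years

Periodic yield y = 0.045. First find Macaulay duration:
  t   CF        PV=CF/(1+0.045)^t    t·PV
  1       156.25       149.5215       149.5215
  2       156.25       143.0828       286.1656
  3       156.25       136.9213       410.7640
  4       156.25       131.0252       524.1008
  5       156.25       125.3830       626.9149
  6       156.25       119.9837       719.9023
  7       156.25       114.8169       803.7186
  8     5,156.25     3,625.7983    29,006.3865
  Σ                  4,546.5328    32,527.4743
P = 4,546.5328; Macaulay duration = 32,527.4743 / 4,546.5328 = 7.15435 half-year periods = 3.57717 years.
Modified duration = D_Mac / (1 + y) = 3.57717 / 1.045 = 3.42313 years.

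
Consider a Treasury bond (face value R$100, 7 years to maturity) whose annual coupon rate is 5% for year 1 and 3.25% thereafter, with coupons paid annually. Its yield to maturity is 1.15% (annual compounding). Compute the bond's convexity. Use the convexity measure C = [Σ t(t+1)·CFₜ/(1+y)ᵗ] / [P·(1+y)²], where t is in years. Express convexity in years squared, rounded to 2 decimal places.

With y = 0.0115:
  t   CF        PV=CF/(1+0.0115)^t    t·PV        t(t+1)·PV
  1         5.00         4.9432         4.9432           9.8863
  2         3.25         3.1765         6.3530          19.0591
  3         3.25         3.1404         9.4212          37.6849
  4         3.25         3.1047        12.4188          62.0940
  5         3.25         3.0694        15.3470          92.0821
  6         3.25         3.0345        18.2070         127.4493
  7       103.25        95.3079       667.1552       5,337.2418
  Σ                    115.7766       733.8455       5,685.4975
P = 115.7766.
Convexity = Σ t(t+1)·PV / [P·(1+y)²] = 5,685.4975 / (115.7766 × 1.023132) = 47.99721.

48.00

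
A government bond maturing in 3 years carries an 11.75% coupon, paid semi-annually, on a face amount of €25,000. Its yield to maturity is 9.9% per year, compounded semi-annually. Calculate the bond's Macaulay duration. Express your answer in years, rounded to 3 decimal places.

Periodic yield y = 0.0495. Discount each cash flow and weight by its period:
  t   CF        PV=CF/(1+0.0495)^t    t·PV
  1     1,468.75     1,399.4759     1,399.4759
  2     1,468.75     1,333.4692     2,666.9384
  3     1,468.75     1,270.5757     3,811.7272
  4     1,468.75     1,210.6486     4,842.5944
  5     1,468.75     1,153.5480     5,767.7399
  6    26,468.75    19,807.9155   118,847.4930
  Σ                 26,175.6330   137,335.9688
Price P = Σ PV = 26,175.6330.
Macaulay duration = Σ(t·PV) / P = 137,335.9688 / 26,175.6330 = 5.24671 half-year periods.
In years: 5.24671 / 2 = 2.62336 years.

2.623 years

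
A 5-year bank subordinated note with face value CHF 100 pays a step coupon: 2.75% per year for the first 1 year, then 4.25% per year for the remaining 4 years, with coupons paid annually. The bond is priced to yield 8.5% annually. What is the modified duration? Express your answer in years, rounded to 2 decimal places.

4.26 years

Periodic yield y = 0.085. First find Macaulay duration:
  t   CF        PV=CF/(1+0.085)^t    t·PV
  1         2.75         2.5346         2.5346
  2         4.25         3.6102         7.2204
  3         4.25         3.3274         9.9821
  4         4.25         3.0667        12.2668
  5       104.25        69.3310       346.6549
  Σ                     81.8698       378.6587
P = 81.8698; Macaulay duration = 378.6587 / 81.8698 = 4.62513 years.
Modified duration = D_Mac / (1 + y) = 4.62513 / 1.085 = 4.26280 years.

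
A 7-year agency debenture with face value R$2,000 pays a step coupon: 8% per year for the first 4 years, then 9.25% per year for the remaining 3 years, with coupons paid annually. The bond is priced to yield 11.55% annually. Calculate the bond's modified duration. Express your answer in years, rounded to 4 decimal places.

4.9204 years

Periodic yield y = 0.1155. First find Macaulay duration:
  t   CF        PV=CF/(1+0.1155)^t    t·PV
  1       160.00       143.4334       143.4334
  2       160.00       128.5822       257.1644
  3       160.00       115.2687       345.8060
  4       160.00       103.3336       413.3345
  5       185.00       107.1085       535.5424
  6       185.00        96.0184       576.1102
  7     2,185.00     1,016.6335     7,116.4345
  Σ                  1,710.3783     9,387.8254
P = 1,710.3783; Macaulay duration = 9,387.8254 / 1,710.3783 = 5.48874 years.
Modified duration = D_Mac / (1 + y) = 5.48874 / 1.1155 = 4.92043 years.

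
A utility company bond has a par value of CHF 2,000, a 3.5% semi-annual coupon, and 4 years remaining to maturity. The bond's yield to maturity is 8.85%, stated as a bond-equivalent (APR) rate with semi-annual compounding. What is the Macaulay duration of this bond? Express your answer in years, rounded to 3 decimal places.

3.738 years

Periodic yield y = 0.04425. Discount each cash flow and weight by its period:
  t   CF        PV=CF/(1+0.04425)^t    t·PV
  1        35.00        33.5169        33.5169
  2        35.00        32.0966        64.1932
  3        35.00        30.7365        92.2095
  4        35.00        29.4341       117.7362
  5        35.00        28.1868       140.9340
  6        35.00        26.9924       161.9543
  7        35.00        25.8486       180.9400
  8     2,035.00     1,439.2245    11,513.7960
  Σ                  1,646.0363    12,305.2801
Price P = Σ PV = 1,646.0363.
Macaulay duration = Σ(t·PV) / P = 12,305.2801 / 1,646.0363 = 7.47570 half-year periods.
In years: 7.47570 / 2 = 3.73785 years.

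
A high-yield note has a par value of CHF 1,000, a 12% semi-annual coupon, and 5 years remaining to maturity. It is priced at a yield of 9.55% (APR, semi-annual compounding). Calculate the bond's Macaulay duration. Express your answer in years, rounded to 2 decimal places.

Periodic yield y = 0.04775. Discount each cash flow and weight by its period:
  t   CF        PV=CF/(1+0.04775)^t    t·PV
  1        60.00        57.2656        57.2656
  2        60.00        54.6558       109.3115
  3        60.00        52.1649       156.4947
  4        60.00        49.7875       199.1501
  5        60.00        47.5185       237.5926
  6        60.00        45.3529       272.1175
  7        60.00        43.2860       303.0021
  8        60.00        41.3133       330.5064
  9        60.00        39.4305       354.8745
  10    1,060.00       664.8584     6,648.5842
  Σ                  1,095.6334     8,668.8990
Price P = Σ PV = 1,095.6334.
Macaulay duration = Σ(t·PV) / P = 8,668.8990 / 1,095.6334 = 7.91223 half-year periods.
In years: 7.91223 / 2 = 3.95611 years.

3.96 years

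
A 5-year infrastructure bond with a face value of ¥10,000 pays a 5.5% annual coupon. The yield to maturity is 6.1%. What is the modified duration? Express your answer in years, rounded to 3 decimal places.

Periodic yield y = 0.061. First find Macaulay duration:
  t   CF        PV=CF/(1+0.061)^t    t·PV
  1       550.00       518.3789       518.3789
  2       550.00       488.5758       977.1515
  3       550.00       460.4861     1,381.4583
  4       550.00       434.0114     1,736.0457
  5    10,550.00     7,846.4921    39,232.4603
  Σ                  9,747.9443    43,845.4948
P = 9,747.9443; Macaulay duration = 43,845.4948 / 9,747.9443 = 4.49792 years.
Modified duration = D_Mac / (1 + y) = 4.49792 / 1.061 = 4.23932 years.

4.239 years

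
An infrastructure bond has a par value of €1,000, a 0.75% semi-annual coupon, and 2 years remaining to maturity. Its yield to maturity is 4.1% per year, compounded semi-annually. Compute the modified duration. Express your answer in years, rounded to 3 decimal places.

Periodic yield y = 0.0205. First find Macaulay duration:
  t   CF        PV=CF/(1+0.0205)^t    t·PV
  1         3.75         3.6747         3.6747
  2         3.75         3.6009         7.2017
  3         3.75         3.5285        10.5856
  4     1,003.75       925.4938     3,701.9753
  Σ                    936.2979     3,723.4372
P = 936.2979; Macaulay duration = 3,723.4372 / 936.2979 = 3.97677 half-year periods = 1.98838 years.
Modified duration = D_Mac / (1 + y) = 1.98838 / 1.0205 = 1.94844 years.

1.948 years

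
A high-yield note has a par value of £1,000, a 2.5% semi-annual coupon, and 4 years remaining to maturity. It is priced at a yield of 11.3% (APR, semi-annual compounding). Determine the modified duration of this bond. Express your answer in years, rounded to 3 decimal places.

Periodic yield y = 0.0565. First find Macaulay duration:
  t   CF        PV=CF/(1+0.0565)^t    t·PV
  1        12.50        11.8315        11.8315
  2        12.50        11.1988        22.3976
  3        12.50        10.5999        31.7997
  4        12.50        10.0330        40.1321
  5        12.50         9.4965        47.4824
  6        12.50         8.9886        53.9317
  7        12.50         8.5079        59.5555
  8     1,012.50       652.2874     5,218.2996
  Σ                    722.9437     5,485.4300
P = 722.9437; Macaulay duration = 5,485.4300 / 722.9437 = 7.58763 half-year periods = 3.79382 years.
Modified duration = D_Mac / (1 + y) = 3.79382 / 1.0565 = 3.59093 years.

3.591 years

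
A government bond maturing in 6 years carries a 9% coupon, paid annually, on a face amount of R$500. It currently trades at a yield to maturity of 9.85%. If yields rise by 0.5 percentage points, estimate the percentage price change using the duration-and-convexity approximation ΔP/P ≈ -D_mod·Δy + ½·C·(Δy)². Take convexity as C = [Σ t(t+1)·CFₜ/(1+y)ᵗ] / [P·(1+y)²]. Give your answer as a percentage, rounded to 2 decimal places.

-2.18%

With y = 0.0985:
  t   CF        PV=CF/(1+0.0985)^t    t·PV        t(t+1)·PV
  1        45.00        40.9650        40.9650          81.9299
  2        45.00        37.2917        74.5834         223.7503
  3        45.00        33.9479       101.8436         407.3743
  4        45.00        30.9038       123.6153         618.0765
  5        45.00        28.1328       140.6638         843.9825
  6       545.00       310.1674     1,861.0043      13,027.0304
  Σ                    481.4085     2,342.6754      15,202.1439
P = 481.4085; D_Mac = 4.86629 yrs; D_mod = 4.42994 yrs; C = 26.16923.
Duration effect: -4.42994 × (+0.005) = -0.022150
Convexity effect: 0.5 × 26.16923 × (0.005)² = +0.0003271
ΔP/P ≈ -0.022150 + 0.0003271 = -0.021823 = -2.1823%.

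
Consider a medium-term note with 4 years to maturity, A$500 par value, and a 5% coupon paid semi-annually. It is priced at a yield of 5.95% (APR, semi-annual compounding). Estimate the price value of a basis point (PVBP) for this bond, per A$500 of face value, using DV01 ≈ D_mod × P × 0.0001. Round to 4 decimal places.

A$0.1722

Periodic yield y = 0.02975.
  t   CF        PV=CF/(1+0.02975)^t    t·PV
  1        12.50        12.1389        12.1389
  2        12.50        11.7882        23.5763
  3        12.50        11.4476        34.3428
  4        12.50        11.1169        44.4675
  5        12.50        10.7957        53.9785
  6        12.50        10.4838        62.9029
  7        12.50        10.1809        71.2665
  8       512.50       405.3587     3,242.8693
  Σ                    483.3106     3,545.5428
P = 483.3106; D_Mac = 7.33595 half-year periods = 3.66798 yrs; D_mod = 3.56201 yrs.
DV01 ≈ 3.56201 × 483.3106 × 0.0001 = 0.172156.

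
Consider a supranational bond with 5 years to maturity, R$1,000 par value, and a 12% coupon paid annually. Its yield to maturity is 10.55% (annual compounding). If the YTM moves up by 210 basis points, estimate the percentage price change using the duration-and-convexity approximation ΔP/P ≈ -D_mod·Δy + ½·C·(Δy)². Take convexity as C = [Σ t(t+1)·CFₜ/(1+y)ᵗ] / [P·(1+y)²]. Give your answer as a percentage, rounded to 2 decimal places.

-7.31%

With y = 0.1055:
  t   CF        PV=CF/(1+0.1055)^t    t·PV        t(t+1)·PV
  1       120.00       108.5482       108.5482         217.0963
  2       120.00        98.1892       196.3784         589.1352
  3       120.00        88.8188       266.4565       1,065.8259
  4       120.00        80.3427       321.3707       1,606.8534
  5     1,120.00       678.3039     3,391.5193      20,349.1158
  Σ                  1,054.2027     4,284.2730      23,828.0266
P = 1,054.2027; D_Mac = 4.06399 yrs; D_mod = 3.67616 yrs; C = 18.49466.
Duration effect: -3.67616 × (+0.021) = -0.077199
Convexity effect: 0.5 × 18.49466 × (0.021)² = +0.0040781
ΔP/P ≈ -0.077199 + 0.0040781 = -0.073121 = -7.3121%.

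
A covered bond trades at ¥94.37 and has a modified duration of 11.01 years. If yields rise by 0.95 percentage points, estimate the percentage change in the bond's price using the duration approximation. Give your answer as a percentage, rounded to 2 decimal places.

-10.46%

Duration approximation: ΔP/P ≈ -D_mod · Δy = -11.01 × (+0.0095) = -0.104595.
As a percentage: -10.4595%.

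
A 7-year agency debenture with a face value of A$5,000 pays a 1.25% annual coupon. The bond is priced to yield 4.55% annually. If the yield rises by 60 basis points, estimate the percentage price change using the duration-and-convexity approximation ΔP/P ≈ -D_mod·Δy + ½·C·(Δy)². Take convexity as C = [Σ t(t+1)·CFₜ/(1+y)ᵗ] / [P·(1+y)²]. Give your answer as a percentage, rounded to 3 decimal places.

-3.764%

With y = 0.0455:
  t   CF        PV=CF/(1+0.0455)^t    t·PV        t(t+1)·PV
  1        62.50        59.7800        59.7800         119.5600
  2        62.50        57.1784       114.3568         343.0704
  3        62.50        54.6900       164.0700         656.2800
  4        62.50        52.3099       209.2396       1,046.1979
  5        62.50        50.0334       250.1669       1,501.0014
  6        62.50        47.8559       287.1356       2,009.9492
  7     5,062.50     3,707.6333    25,953.4332     207,627.4658
  Σ                  4,029.4809    27,038.1821     213,303.5247
P = 4,029.4809; D_Mac = 6.71009 yrs; D_mod = 6.41807 yrs; C = 48.42848.
Duration effect: -6.41807 × (+0.006) = -0.038508
Convexity effect: 0.5 × 48.42848 × (0.006)² = +0.0008717
ΔP/P ≈ -0.038508 + 0.0008717 = -0.037637 = -3.7637%.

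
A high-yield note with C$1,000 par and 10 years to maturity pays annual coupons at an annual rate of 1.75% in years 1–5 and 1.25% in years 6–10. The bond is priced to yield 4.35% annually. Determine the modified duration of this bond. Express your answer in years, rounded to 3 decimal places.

8.792 years

Periodic yield y = 0.0435. First find Macaulay duration:
  t   CF        PV=CF/(1+0.0435)^t    t·PV
  1        17.50        16.7705        16.7705
  2        17.50        16.0714        32.1428
  3        17.50        15.4014        46.2043
  4        17.50        14.7594        59.0375
  5        17.50        14.1441        70.7206
  6        12.50         9.6818        58.0907
  7        12.50         9.2782        64.9473
  8        12.50         8.8914        71.1312
  9        12.50         8.5208        76.6868
  10    1,012.50       661.4096     6,614.0961
  Σ                    774.9285     7,109.8276
P = 774.9285; Macaulay duration = 7,109.8276 / 774.9285 = 9.17482 years.
Modified duration = D_Mac / (1 + y) = 9.17482 / 1.0435 = 8.79235 years.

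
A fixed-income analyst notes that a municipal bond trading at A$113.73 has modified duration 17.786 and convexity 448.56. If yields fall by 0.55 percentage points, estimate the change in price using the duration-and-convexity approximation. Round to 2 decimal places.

Duration effect: -D_mod·Δy = -17.786 × (-0.0055) = +0.097823
Convexity effect: ½·C·(Δy)² = 0.5 × 448.56 × (-0.0055)² = +0.00678447
ΔP/P ≈ +0.097823 + 0.00678447 = +0.10460747
ΔP ≈ 113.73 × (+0.10460747) = +11.8970075631.

+A$11.90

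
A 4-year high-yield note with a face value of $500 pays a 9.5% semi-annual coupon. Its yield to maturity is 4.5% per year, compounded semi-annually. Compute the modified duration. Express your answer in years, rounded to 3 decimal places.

3.397 years

Periodic yield y = 0.0225. First find Macaulay duration:
  t   CF        PV=CF/(1+0.0225)^t    t·PV
  1        23.75        23.2274        23.2274
  2        23.75        22.7163        45.4325
  3        23.75        22.2164        66.6492
  4        23.75        21.7275        86.9101
  5        23.75        21.2494       106.2471
  6        23.75        20.7818       124.6910
  7        23.75        20.3245       142.2717
  8       523.75       438.3465     3,506.7717
  Σ                    590.5898     4,102.2006
P = 590.5898; Macaulay duration = 4,102.2006 / 590.5898 = 6.94594 half-year periods = 3.47297 years.
Modified duration = D_Mac / (1 + y) = 3.47297 / 1.0225 = 3.39655 years.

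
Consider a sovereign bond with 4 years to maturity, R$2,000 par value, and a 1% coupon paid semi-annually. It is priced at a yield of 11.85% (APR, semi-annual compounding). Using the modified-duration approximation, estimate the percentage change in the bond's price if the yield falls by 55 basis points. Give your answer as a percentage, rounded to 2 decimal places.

+2.03%

Periodic yield y = 0.05925. Modified duration first:
  t   CF        PV=CF/(1+0.05925)^t    t·PV
  1        10.00         9.4406         9.4406
  2        10.00         8.9126        17.8251
  3        10.00         8.4140        25.2421
  4        10.00         7.9434        31.7736
  5        10.00         7.4991        37.4954
  6        10.00         7.0796        42.4776
  7        10.00         6.6836        46.7852
  8     2,010.00     1,268.2599    10,146.0795
  Σ                  1,324.2329    10,357.1193
P = 1,324.2329; D_Mac = 7.82122 half-year periods = 3.91061 yrs; D_mod = 3.91061/(1+0.05925) = 3.69187 yrs.
ΔP/P ≈ -D_mod · Δy = -3.69187 × (-0.0055) = +0.020305 = +2.0305%.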